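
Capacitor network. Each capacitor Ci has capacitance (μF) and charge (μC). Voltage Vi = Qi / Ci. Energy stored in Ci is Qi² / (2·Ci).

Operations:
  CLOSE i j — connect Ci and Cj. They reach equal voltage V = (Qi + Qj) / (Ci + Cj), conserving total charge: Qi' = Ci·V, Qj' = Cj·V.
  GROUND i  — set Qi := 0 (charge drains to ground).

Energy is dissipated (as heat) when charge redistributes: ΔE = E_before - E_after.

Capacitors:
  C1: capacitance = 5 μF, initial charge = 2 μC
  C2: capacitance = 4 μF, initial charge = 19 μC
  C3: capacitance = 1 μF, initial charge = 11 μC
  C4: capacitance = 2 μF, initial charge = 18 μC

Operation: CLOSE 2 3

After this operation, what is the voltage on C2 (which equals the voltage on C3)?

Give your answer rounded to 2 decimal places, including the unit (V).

Answer: 6.00 V

Derivation:
Initial: C1(5μF, Q=2μC, V=0.40V), C2(4μF, Q=19μC, V=4.75V), C3(1μF, Q=11μC, V=11.00V), C4(2μF, Q=18μC, V=9.00V)
Op 1: CLOSE 2-3: Q_total=30.00, C_total=5.00, V=6.00; Q2=24.00, Q3=6.00; dissipated=15.625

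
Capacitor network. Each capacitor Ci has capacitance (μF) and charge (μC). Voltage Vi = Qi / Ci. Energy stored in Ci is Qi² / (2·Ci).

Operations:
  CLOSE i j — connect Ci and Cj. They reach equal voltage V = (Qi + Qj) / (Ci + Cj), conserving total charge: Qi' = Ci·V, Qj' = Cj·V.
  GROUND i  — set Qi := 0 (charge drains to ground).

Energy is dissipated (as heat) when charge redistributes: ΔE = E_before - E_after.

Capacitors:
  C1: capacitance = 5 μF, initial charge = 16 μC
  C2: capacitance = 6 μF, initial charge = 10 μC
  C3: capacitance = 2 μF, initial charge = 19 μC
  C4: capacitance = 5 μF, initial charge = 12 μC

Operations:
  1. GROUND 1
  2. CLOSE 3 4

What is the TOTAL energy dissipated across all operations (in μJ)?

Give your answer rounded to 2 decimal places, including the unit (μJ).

Initial: C1(5μF, Q=16μC, V=3.20V), C2(6μF, Q=10μC, V=1.67V), C3(2μF, Q=19μC, V=9.50V), C4(5μF, Q=12μC, V=2.40V)
Op 1: GROUND 1: Q1=0; energy lost=25.600
Op 2: CLOSE 3-4: Q_total=31.00, C_total=7.00, V=4.43; Q3=8.86, Q4=22.14; dissipated=36.007
Total dissipated: 61.607 μJ

Answer: 61.61 μJ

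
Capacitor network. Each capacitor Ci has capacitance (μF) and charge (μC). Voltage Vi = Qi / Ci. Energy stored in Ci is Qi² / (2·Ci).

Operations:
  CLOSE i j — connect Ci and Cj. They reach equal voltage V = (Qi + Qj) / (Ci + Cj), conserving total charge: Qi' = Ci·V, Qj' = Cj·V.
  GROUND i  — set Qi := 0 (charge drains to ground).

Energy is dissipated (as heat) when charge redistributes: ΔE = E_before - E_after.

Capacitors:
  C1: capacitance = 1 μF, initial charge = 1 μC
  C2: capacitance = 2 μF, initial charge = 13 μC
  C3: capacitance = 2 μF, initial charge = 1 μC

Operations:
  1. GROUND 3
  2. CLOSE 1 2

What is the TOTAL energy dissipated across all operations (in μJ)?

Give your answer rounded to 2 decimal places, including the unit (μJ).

Initial: C1(1μF, Q=1μC, V=1.00V), C2(2μF, Q=13μC, V=6.50V), C3(2μF, Q=1μC, V=0.50V)
Op 1: GROUND 3: Q3=0; energy lost=0.250
Op 2: CLOSE 1-2: Q_total=14.00, C_total=3.00, V=4.67; Q1=4.67, Q2=9.33; dissipated=10.083
Total dissipated: 10.333 μJ

Answer: 10.33 μJ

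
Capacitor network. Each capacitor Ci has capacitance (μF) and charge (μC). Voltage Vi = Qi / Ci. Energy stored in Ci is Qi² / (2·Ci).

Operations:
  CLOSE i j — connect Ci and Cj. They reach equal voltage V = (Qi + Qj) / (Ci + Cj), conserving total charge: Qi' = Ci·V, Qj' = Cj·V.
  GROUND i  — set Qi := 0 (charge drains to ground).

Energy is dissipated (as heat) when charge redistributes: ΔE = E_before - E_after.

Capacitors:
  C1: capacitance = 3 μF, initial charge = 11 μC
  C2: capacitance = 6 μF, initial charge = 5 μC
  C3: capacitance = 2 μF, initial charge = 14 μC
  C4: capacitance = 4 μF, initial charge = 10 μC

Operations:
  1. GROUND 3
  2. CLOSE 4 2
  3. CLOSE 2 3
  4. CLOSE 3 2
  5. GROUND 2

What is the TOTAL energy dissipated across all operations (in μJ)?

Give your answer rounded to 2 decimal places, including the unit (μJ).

Initial: C1(3μF, Q=11μC, V=3.67V), C2(6μF, Q=5μC, V=0.83V), C3(2μF, Q=14μC, V=7.00V), C4(4μF, Q=10μC, V=2.50V)
Op 1: GROUND 3: Q3=0; energy lost=49.000
Op 2: CLOSE 4-2: Q_total=15.00, C_total=10.00, V=1.50; Q4=6.00, Q2=9.00; dissipated=3.333
Op 3: CLOSE 2-3: Q_total=9.00, C_total=8.00, V=1.12; Q2=6.75, Q3=2.25; dissipated=1.688
Op 4: CLOSE 3-2: Q_total=9.00, C_total=8.00, V=1.12; Q3=2.25, Q2=6.75; dissipated=0.000
Op 5: GROUND 2: Q2=0; energy lost=3.797
Total dissipated: 57.818 μJ

Answer: 57.82 μJ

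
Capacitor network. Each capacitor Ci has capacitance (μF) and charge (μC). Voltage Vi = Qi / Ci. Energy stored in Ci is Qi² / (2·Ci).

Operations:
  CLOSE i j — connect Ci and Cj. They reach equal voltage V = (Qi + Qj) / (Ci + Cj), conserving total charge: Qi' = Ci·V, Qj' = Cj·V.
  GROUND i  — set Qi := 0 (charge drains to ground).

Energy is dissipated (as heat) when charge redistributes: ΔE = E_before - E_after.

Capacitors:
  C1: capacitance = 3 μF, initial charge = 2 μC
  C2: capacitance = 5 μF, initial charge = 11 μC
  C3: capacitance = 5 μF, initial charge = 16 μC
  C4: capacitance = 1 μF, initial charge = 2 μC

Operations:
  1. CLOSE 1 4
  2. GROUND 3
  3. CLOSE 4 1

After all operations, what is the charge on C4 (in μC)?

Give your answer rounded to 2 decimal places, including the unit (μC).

Initial: C1(3μF, Q=2μC, V=0.67V), C2(5μF, Q=11μC, V=2.20V), C3(5μF, Q=16μC, V=3.20V), C4(1μF, Q=2μC, V=2.00V)
Op 1: CLOSE 1-4: Q_total=4.00, C_total=4.00, V=1.00; Q1=3.00, Q4=1.00; dissipated=0.667
Op 2: GROUND 3: Q3=0; energy lost=25.600
Op 3: CLOSE 4-1: Q_total=4.00, C_total=4.00, V=1.00; Q4=1.00, Q1=3.00; dissipated=0.000
Final charges: Q1=3.00, Q2=11.00, Q3=0.00, Q4=1.00

Answer: 1.00 μC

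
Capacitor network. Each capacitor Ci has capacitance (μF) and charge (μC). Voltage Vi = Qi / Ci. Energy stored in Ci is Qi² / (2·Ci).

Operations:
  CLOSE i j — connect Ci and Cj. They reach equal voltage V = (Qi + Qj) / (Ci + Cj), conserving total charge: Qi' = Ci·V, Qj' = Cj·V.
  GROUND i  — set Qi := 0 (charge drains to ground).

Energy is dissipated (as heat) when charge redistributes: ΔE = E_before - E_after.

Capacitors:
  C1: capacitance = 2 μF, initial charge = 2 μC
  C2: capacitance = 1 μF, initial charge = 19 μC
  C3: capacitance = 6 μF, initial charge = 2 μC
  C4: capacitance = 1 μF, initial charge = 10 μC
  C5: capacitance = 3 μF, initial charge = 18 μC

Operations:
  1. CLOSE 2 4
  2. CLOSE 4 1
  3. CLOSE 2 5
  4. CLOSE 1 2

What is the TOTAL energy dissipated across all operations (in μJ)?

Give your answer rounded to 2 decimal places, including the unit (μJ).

Initial: C1(2μF, Q=2μC, V=1.00V), C2(1μF, Q=19μC, V=19.00V), C3(6μF, Q=2μC, V=0.33V), C4(1μF, Q=10μC, V=10.00V), C5(3μF, Q=18μC, V=6.00V)
Op 1: CLOSE 2-4: Q_total=29.00, C_total=2.00, V=14.50; Q2=14.50, Q4=14.50; dissipated=20.250
Op 2: CLOSE 4-1: Q_total=16.50, C_total=3.00, V=5.50; Q4=5.50, Q1=11.00; dissipated=60.750
Op 3: CLOSE 2-5: Q_total=32.50, C_total=4.00, V=8.12; Q2=8.12, Q5=24.38; dissipated=27.094
Op 4: CLOSE 1-2: Q_total=19.12, C_total=3.00, V=6.38; Q1=12.75, Q2=6.38; dissipated=2.297
Total dissipated: 110.391 μJ

Answer: 110.39 μJ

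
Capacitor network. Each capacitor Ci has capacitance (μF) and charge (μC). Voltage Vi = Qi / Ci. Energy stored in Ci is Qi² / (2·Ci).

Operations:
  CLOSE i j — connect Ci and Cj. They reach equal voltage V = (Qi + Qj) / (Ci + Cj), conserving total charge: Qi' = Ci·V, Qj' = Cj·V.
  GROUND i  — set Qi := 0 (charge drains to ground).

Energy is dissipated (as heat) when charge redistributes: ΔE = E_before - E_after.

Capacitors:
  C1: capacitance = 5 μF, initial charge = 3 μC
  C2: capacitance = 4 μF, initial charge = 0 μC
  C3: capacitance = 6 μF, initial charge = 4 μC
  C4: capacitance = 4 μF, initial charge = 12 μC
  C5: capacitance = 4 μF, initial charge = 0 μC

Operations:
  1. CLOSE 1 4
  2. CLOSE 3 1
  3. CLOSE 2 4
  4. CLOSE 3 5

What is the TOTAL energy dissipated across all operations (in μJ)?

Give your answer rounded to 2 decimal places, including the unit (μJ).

Initial: C1(5μF, Q=3μC, V=0.60V), C2(4μF, Q=0μC, V=0.00V), C3(6μF, Q=4μC, V=0.67V), C4(4μF, Q=12μC, V=3.00V), C5(4μF, Q=0μC, V=0.00V)
Op 1: CLOSE 1-4: Q_total=15.00, C_total=9.00, V=1.67; Q1=8.33, Q4=6.67; dissipated=6.400
Op 2: CLOSE 3-1: Q_total=12.33, C_total=11.00, V=1.12; Q3=6.73, Q1=5.61; dissipated=1.364
Op 3: CLOSE 2-4: Q_total=6.67, C_total=8.00, V=0.83; Q2=3.33, Q4=3.33; dissipated=2.778
Op 4: CLOSE 3-5: Q_total=6.73, C_total=10.00, V=0.67; Q3=4.04, Q5=2.69; dissipated=1.509
Total dissipated: 12.050 μJ

Answer: 12.05 μJ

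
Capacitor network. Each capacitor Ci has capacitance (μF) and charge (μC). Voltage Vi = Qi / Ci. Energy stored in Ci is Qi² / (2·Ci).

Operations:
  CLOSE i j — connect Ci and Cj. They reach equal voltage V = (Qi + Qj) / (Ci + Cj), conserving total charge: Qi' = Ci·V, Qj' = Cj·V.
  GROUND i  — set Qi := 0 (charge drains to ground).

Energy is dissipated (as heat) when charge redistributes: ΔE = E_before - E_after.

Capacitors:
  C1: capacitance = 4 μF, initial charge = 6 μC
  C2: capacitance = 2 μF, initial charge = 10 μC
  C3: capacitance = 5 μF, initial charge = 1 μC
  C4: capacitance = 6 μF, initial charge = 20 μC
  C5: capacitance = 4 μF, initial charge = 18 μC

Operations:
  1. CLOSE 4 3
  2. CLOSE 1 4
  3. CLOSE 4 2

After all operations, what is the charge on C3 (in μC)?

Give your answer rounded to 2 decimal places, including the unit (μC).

Answer: 9.55 μC

Derivation:
Initial: C1(4μF, Q=6μC, V=1.50V), C2(2μF, Q=10μC, V=5.00V), C3(5μF, Q=1μC, V=0.20V), C4(6μF, Q=20μC, V=3.33V), C5(4μF, Q=18μC, V=4.50V)
Op 1: CLOSE 4-3: Q_total=21.00, C_total=11.00, V=1.91; Q4=11.45, Q3=9.55; dissipated=13.388
Op 2: CLOSE 1-4: Q_total=17.45, C_total=10.00, V=1.75; Q1=6.98, Q4=10.47; dissipated=0.201
Op 3: CLOSE 4-2: Q_total=20.47, C_total=8.00, V=2.56; Q4=15.35, Q2=5.12; dissipated=7.944
Final charges: Q1=6.98, Q2=5.12, Q3=9.55, Q4=15.35, Q5=18.00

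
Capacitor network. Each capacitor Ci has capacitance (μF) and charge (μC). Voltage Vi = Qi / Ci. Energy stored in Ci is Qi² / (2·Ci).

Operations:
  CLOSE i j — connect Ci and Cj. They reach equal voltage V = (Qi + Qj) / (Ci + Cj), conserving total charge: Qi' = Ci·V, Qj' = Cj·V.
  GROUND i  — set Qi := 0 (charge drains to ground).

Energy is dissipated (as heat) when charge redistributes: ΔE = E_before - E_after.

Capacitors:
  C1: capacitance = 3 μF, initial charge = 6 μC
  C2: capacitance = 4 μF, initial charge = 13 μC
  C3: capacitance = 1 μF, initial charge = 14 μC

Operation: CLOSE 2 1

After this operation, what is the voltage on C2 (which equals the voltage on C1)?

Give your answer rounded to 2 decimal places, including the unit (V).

Answer: 2.71 V

Derivation:
Initial: C1(3μF, Q=6μC, V=2.00V), C2(4μF, Q=13μC, V=3.25V), C3(1μF, Q=14μC, V=14.00V)
Op 1: CLOSE 2-1: Q_total=19.00, C_total=7.00, V=2.71; Q2=10.86, Q1=8.14; dissipated=1.339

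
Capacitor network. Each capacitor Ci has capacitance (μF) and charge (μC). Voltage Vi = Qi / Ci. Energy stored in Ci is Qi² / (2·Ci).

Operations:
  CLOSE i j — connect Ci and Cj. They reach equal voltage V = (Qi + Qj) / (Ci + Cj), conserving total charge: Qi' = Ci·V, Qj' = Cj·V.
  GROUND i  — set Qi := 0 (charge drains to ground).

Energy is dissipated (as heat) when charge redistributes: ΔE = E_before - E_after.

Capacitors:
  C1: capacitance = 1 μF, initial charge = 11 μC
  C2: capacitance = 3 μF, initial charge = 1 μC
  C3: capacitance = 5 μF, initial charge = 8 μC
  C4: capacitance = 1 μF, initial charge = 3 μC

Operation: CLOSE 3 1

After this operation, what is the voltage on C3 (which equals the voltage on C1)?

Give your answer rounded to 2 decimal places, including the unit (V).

Initial: C1(1μF, Q=11μC, V=11.00V), C2(3μF, Q=1μC, V=0.33V), C3(5μF, Q=8μC, V=1.60V), C4(1μF, Q=3μC, V=3.00V)
Op 1: CLOSE 3-1: Q_total=19.00, C_total=6.00, V=3.17; Q3=15.83, Q1=3.17; dissipated=36.817

Answer: 3.17 V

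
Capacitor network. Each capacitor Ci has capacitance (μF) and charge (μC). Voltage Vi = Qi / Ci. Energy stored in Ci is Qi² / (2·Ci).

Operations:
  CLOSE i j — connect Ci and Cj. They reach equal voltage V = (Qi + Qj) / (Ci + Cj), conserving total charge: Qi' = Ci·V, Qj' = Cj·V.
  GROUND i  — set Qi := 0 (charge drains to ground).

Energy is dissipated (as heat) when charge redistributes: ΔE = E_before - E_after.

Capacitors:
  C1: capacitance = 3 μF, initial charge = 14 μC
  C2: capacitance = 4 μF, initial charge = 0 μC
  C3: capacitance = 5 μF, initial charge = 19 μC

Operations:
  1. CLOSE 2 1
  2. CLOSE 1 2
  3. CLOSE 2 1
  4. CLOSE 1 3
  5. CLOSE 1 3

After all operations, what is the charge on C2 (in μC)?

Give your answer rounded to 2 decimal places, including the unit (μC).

Answer: 8.00 μC

Derivation:
Initial: C1(3μF, Q=14μC, V=4.67V), C2(4μF, Q=0μC, V=0.00V), C3(5μF, Q=19μC, V=3.80V)
Op 1: CLOSE 2-1: Q_total=14.00, C_total=7.00, V=2.00; Q2=8.00, Q1=6.00; dissipated=18.667
Op 2: CLOSE 1-2: Q_total=14.00, C_total=7.00, V=2.00; Q1=6.00, Q2=8.00; dissipated=0.000
Op 3: CLOSE 2-1: Q_total=14.00, C_total=7.00, V=2.00; Q2=8.00, Q1=6.00; dissipated=0.000
Op 4: CLOSE 1-3: Q_total=25.00, C_total=8.00, V=3.12; Q1=9.38, Q3=15.62; dissipated=3.038
Op 5: CLOSE 1-3: Q_total=25.00, C_total=8.00, V=3.12; Q1=9.38, Q3=15.62; dissipated=0.000
Final charges: Q1=9.38, Q2=8.00, Q3=15.62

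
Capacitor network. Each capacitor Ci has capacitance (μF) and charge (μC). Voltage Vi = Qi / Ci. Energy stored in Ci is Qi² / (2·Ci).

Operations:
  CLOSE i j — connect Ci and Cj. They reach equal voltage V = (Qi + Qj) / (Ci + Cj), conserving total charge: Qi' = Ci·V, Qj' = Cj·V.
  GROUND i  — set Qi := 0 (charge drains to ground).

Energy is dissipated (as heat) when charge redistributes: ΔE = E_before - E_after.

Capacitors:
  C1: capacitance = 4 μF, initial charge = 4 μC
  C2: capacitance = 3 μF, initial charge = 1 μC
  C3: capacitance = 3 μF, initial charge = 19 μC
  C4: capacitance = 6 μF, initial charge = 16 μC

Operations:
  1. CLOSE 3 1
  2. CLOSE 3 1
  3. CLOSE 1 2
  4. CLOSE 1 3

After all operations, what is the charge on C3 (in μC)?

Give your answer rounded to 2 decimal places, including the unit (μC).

Initial: C1(4μF, Q=4μC, V=1.00V), C2(3μF, Q=1μC, V=0.33V), C3(3μF, Q=19μC, V=6.33V), C4(6μF, Q=16μC, V=2.67V)
Op 1: CLOSE 3-1: Q_total=23.00, C_total=7.00, V=3.29; Q3=9.86, Q1=13.14; dissipated=24.381
Op 2: CLOSE 3-1: Q_total=23.00, C_total=7.00, V=3.29; Q3=9.86, Q1=13.14; dissipated=0.000
Op 3: CLOSE 1-2: Q_total=14.14, C_total=7.00, V=2.02; Q1=8.08, Q2=6.06; dissipated=7.471
Op 4: CLOSE 1-3: Q_total=17.94, C_total=7.00, V=2.56; Q1=10.25, Q3=7.69; dissipated=1.372
Final charges: Q1=10.25, Q2=6.06, Q3=7.69, Q4=16.00

Answer: 7.69 μC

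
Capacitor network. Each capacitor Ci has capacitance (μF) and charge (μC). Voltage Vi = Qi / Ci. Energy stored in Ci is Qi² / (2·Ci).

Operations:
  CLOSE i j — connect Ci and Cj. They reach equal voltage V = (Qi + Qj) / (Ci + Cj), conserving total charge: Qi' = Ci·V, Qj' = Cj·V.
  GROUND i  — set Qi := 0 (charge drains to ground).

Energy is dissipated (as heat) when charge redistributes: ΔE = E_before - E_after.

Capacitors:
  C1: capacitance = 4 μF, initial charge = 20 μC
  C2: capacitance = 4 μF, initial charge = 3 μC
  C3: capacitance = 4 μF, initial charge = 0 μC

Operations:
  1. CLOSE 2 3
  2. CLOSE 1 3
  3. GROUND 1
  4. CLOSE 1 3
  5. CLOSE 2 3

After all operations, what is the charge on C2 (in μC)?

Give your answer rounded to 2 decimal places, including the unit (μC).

Answer: 3.44 μC

Derivation:
Initial: C1(4μF, Q=20μC, V=5.00V), C2(4μF, Q=3μC, V=0.75V), C3(4μF, Q=0μC, V=0.00V)
Op 1: CLOSE 2-3: Q_total=3.00, C_total=8.00, V=0.38; Q2=1.50, Q3=1.50; dissipated=0.562
Op 2: CLOSE 1-3: Q_total=21.50, C_total=8.00, V=2.69; Q1=10.75, Q3=10.75; dissipated=21.391
Op 3: GROUND 1: Q1=0; energy lost=14.445
Op 4: CLOSE 1-3: Q_total=10.75, C_total=8.00, V=1.34; Q1=5.38, Q3=5.38; dissipated=7.223
Op 5: CLOSE 2-3: Q_total=6.88, C_total=8.00, V=0.86; Q2=3.44, Q3=3.44; dissipated=0.938
Final charges: Q1=5.38, Q2=3.44, Q3=3.44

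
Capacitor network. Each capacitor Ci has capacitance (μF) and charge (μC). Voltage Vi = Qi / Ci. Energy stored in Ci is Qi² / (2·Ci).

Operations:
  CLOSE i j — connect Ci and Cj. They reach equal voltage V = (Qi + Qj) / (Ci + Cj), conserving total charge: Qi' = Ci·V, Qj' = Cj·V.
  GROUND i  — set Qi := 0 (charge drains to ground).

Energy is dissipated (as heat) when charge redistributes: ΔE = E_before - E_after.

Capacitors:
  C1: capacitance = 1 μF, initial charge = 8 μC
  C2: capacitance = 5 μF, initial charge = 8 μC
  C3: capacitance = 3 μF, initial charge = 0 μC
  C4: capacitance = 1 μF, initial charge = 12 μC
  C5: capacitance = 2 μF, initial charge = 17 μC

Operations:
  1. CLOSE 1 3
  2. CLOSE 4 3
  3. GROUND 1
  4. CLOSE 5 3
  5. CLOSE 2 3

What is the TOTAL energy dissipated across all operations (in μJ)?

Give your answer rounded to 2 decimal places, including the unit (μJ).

Answer: 92.08 μJ

Derivation:
Initial: C1(1μF, Q=8μC, V=8.00V), C2(5μF, Q=8μC, V=1.60V), C3(3μF, Q=0μC, V=0.00V), C4(1μF, Q=12μC, V=12.00V), C5(2μF, Q=17μC, V=8.50V)
Op 1: CLOSE 1-3: Q_total=8.00, C_total=4.00, V=2.00; Q1=2.00, Q3=6.00; dissipated=24.000
Op 2: CLOSE 4-3: Q_total=18.00, C_total=4.00, V=4.50; Q4=4.50, Q3=13.50; dissipated=37.500
Op 3: GROUND 1: Q1=0; energy lost=2.000
Op 4: CLOSE 5-3: Q_total=30.50, C_total=5.00, V=6.10; Q5=12.20, Q3=18.30; dissipated=9.600
Op 5: CLOSE 2-3: Q_total=26.30, C_total=8.00, V=3.29; Q2=16.44, Q3=9.86; dissipated=18.984
Total dissipated: 92.084 μJ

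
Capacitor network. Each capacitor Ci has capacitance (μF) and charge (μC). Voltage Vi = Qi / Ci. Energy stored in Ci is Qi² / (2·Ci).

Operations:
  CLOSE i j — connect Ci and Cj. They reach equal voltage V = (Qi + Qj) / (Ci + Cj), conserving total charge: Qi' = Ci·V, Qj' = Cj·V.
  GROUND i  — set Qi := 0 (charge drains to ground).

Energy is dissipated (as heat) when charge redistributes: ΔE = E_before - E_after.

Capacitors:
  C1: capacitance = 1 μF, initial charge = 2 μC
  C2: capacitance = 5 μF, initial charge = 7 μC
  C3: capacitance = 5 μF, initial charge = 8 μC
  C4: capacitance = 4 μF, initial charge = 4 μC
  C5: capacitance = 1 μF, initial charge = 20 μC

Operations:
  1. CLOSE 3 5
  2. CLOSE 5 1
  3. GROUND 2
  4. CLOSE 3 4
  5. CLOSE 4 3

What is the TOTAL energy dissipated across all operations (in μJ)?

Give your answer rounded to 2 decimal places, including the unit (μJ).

Answer: 162.68 μJ

Derivation:
Initial: C1(1μF, Q=2μC, V=2.00V), C2(5μF, Q=7μC, V=1.40V), C3(5μF, Q=8μC, V=1.60V), C4(4μF, Q=4μC, V=1.00V), C5(1μF, Q=20μC, V=20.00V)
Op 1: CLOSE 3-5: Q_total=28.00, C_total=6.00, V=4.67; Q3=23.33, Q5=4.67; dissipated=141.067
Op 2: CLOSE 5-1: Q_total=6.67, C_total=2.00, V=3.33; Q5=3.33, Q1=3.33; dissipated=1.778
Op 3: GROUND 2: Q2=0; energy lost=4.900
Op 4: CLOSE 3-4: Q_total=27.33, C_total=9.00, V=3.04; Q3=15.19, Q4=12.15; dissipated=14.938
Op 5: CLOSE 4-3: Q_total=27.33, C_total=9.00, V=3.04; Q4=12.15, Q3=15.19; dissipated=0.000
Total dissipated: 162.683 μJ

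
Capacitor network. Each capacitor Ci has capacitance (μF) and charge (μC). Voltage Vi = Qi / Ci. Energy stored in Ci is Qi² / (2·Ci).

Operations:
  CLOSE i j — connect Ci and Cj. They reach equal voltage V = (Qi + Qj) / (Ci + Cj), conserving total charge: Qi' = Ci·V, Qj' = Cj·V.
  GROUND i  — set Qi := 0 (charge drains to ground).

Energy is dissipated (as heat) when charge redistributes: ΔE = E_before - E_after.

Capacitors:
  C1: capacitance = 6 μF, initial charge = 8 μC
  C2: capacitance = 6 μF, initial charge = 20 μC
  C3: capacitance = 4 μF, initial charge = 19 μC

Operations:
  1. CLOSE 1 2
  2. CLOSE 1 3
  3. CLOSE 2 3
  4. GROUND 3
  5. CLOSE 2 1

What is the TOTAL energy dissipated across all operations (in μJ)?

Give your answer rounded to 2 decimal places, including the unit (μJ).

Initial: C1(6μF, Q=8μC, V=1.33V), C2(6μF, Q=20μC, V=3.33V), C3(4μF, Q=19μC, V=4.75V)
Op 1: CLOSE 1-2: Q_total=28.00, C_total=12.00, V=2.33; Q1=14.00, Q2=14.00; dissipated=6.000
Op 2: CLOSE 1-3: Q_total=33.00, C_total=10.00, V=3.30; Q1=19.80, Q3=13.20; dissipated=7.008
Op 3: CLOSE 2-3: Q_total=27.20, C_total=10.00, V=2.72; Q2=16.32, Q3=10.88; dissipated=1.121
Op 4: GROUND 3: Q3=0; energy lost=14.797
Op 5: CLOSE 2-1: Q_total=36.12, C_total=12.00, V=3.01; Q2=18.06, Q1=18.06; dissipated=0.505
Total dissipated: 29.431 μJ

Answer: 29.43 μJ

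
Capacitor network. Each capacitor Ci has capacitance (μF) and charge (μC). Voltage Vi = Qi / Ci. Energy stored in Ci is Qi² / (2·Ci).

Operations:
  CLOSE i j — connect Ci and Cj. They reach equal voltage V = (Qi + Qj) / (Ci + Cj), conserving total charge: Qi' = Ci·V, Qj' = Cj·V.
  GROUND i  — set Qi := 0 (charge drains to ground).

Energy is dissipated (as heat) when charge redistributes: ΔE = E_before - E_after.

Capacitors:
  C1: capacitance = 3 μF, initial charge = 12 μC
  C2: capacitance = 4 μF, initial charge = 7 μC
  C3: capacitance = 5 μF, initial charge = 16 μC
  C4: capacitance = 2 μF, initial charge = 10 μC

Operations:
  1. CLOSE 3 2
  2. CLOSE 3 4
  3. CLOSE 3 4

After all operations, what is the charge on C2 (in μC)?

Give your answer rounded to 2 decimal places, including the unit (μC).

Initial: C1(3μF, Q=12μC, V=4.00V), C2(4μF, Q=7μC, V=1.75V), C3(5μF, Q=16μC, V=3.20V), C4(2μF, Q=10μC, V=5.00V)
Op 1: CLOSE 3-2: Q_total=23.00, C_total=9.00, V=2.56; Q3=12.78, Q2=10.22; dissipated=2.336
Op 2: CLOSE 3-4: Q_total=22.78, C_total=7.00, V=3.25; Q3=16.27, Q4=6.51; dissipated=4.268
Op 3: CLOSE 3-4: Q_total=22.78, C_total=7.00, V=3.25; Q3=16.27, Q4=6.51; dissipated=0.000
Final charges: Q1=12.00, Q2=10.22, Q3=16.27, Q4=6.51

Answer: 10.22 μC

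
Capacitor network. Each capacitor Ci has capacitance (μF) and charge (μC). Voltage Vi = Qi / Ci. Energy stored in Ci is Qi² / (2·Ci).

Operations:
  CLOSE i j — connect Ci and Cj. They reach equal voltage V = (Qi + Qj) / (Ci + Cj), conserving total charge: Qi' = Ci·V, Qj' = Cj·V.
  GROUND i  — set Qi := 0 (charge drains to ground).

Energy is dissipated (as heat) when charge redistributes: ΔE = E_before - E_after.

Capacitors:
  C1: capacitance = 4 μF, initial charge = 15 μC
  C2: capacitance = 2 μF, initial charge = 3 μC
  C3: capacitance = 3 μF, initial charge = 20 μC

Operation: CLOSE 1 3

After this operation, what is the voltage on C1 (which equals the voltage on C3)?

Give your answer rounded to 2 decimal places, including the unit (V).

Initial: C1(4μF, Q=15μC, V=3.75V), C2(2μF, Q=3μC, V=1.50V), C3(3μF, Q=20μC, V=6.67V)
Op 1: CLOSE 1-3: Q_total=35.00, C_total=7.00, V=5.00; Q1=20.00, Q3=15.00; dissipated=7.292

Answer: 5.00 V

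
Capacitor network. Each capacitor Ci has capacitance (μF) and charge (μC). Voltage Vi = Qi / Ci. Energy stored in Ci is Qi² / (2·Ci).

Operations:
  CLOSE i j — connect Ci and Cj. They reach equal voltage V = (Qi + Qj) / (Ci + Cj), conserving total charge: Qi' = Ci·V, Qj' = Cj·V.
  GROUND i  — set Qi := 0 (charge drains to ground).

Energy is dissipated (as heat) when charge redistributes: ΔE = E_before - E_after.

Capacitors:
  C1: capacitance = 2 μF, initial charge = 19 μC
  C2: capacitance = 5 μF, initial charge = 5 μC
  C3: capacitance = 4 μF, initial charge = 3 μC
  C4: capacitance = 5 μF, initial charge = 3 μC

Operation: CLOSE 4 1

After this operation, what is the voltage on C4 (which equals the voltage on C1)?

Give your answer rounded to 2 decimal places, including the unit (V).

Initial: C1(2μF, Q=19μC, V=9.50V), C2(5μF, Q=5μC, V=1.00V), C3(4μF, Q=3μC, V=0.75V), C4(5μF, Q=3μC, V=0.60V)
Op 1: CLOSE 4-1: Q_total=22.00, C_total=7.00, V=3.14; Q4=15.71, Q1=6.29; dissipated=56.579

Answer: 3.14 V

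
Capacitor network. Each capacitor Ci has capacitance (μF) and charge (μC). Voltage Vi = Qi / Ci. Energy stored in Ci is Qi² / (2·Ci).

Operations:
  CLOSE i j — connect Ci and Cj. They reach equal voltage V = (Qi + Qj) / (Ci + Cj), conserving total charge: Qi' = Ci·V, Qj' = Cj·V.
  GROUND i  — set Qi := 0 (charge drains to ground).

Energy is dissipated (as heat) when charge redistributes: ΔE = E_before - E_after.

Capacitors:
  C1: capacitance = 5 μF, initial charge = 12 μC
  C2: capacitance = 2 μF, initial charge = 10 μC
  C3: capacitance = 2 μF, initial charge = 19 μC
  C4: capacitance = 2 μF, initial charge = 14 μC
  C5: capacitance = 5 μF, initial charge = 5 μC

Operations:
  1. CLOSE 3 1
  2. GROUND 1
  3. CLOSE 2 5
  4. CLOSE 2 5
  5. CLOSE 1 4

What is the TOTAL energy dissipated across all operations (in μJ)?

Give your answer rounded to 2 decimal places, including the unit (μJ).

Answer: 131.47 μJ

Derivation:
Initial: C1(5μF, Q=12μC, V=2.40V), C2(2μF, Q=10μC, V=5.00V), C3(2μF, Q=19μC, V=9.50V), C4(2μF, Q=14μC, V=7.00V), C5(5μF, Q=5μC, V=1.00V)
Op 1: CLOSE 3-1: Q_total=31.00, C_total=7.00, V=4.43; Q3=8.86, Q1=22.14; dissipated=36.007
Op 2: GROUND 1: Q1=0; energy lost=49.031
Op 3: CLOSE 2-5: Q_total=15.00, C_total=7.00, V=2.14; Q2=4.29, Q5=10.71; dissipated=11.429
Op 4: CLOSE 2-5: Q_total=15.00, C_total=7.00, V=2.14; Q2=4.29, Q5=10.71; dissipated=0.000
Op 5: CLOSE 1-4: Q_total=14.00, C_total=7.00, V=2.00; Q1=10.00, Q4=4.00; dissipated=35.000
Total dissipated: 131.466 μJ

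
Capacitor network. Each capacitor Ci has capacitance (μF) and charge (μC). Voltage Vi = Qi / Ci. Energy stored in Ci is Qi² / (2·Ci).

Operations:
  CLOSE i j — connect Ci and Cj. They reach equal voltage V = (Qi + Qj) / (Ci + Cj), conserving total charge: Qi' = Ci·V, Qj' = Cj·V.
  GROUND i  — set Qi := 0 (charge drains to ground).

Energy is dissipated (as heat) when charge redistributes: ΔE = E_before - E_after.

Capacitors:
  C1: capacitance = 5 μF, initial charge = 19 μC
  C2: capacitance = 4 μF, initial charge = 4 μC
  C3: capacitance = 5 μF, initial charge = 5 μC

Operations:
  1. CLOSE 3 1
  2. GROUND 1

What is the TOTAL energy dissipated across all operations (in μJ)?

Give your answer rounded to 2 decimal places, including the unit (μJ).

Initial: C1(5μF, Q=19μC, V=3.80V), C2(4μF, Q=4μC, V=1.00V), C3(5μF, Q=5μC, V=1.00V)
Op 1: CLOSE 3-1: Q_total=24.00, C_total=10.00, V=2.40; Q3=12.00, Q1=12.00; dissipated=9.800
Op 2: GROUND 1: Q1=0; energy lost=14.400
Total dissipated: 24.200 μJ

Answer: 24.20 μJ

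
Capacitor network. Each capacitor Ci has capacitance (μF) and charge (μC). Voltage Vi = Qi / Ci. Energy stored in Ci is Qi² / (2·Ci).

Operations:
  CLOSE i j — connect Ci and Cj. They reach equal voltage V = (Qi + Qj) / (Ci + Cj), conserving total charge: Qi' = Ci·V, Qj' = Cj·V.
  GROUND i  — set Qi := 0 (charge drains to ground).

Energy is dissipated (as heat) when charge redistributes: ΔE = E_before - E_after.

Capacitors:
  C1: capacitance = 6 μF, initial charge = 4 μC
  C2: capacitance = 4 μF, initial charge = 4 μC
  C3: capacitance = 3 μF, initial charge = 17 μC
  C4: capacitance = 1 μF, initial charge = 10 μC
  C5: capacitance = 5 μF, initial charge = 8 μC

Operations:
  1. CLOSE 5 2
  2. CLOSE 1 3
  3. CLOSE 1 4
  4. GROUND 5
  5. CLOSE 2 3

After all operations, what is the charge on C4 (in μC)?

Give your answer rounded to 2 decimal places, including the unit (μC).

Initial: C1(6μF, Q=4μC, V=0.67V), C2(4μF, Q=4μC, V=1.00V), C3(3μF, Q=17μC, V=5.67V), C4(1μF, Q=10μC, V=10.00V), C5(5μF, Q=8μC, V=1.60V)
Op 1: CLOSE 5-2: Q_total=12.00, C_total=9.00, V=1.33; Q5=6.67, Q2=5.33; dissipated=0.400
Op 2: CLOSE 1-3: Q_total=21.00, C_total=9.00, V=2.33; Q1=14.00, Q3=7.00; dissipated=25.000
Op 3: CLOSE 1-4: Q_total=24.00, C_total=7.00, V=3.43; Q1=20.57, Q4=3.43; dissipated=25.190
Op 4: GROUND 5: Q5=0; energy lost=4.444
Op 5: CLOSE 2-3: Q_total=12.33, C_total=7.00, V=1.76; Q2=7.05, Q3=5.29; dissipated=0.857
Final charges: Q1=20.57, Q2=7.05, Q3=5.29, Q4=3.43, Q5=0.00

Answer: 3.43 μC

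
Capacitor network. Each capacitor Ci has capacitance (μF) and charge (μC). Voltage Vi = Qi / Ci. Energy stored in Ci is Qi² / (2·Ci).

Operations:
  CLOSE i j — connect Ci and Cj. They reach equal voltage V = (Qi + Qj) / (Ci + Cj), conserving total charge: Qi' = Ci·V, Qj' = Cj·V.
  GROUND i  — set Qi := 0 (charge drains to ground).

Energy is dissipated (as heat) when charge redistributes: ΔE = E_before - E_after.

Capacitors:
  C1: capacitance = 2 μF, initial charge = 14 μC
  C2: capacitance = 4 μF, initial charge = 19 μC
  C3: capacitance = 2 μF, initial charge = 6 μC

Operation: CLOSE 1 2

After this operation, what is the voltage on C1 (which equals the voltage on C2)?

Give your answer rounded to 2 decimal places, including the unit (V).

Answer: 5.50 V

Derivation:
Initial: C1(2μF, Q=14μC, V=7.00V), C2(4μF, Q=19μC, V=4.75V), C3(2μF, Q=6μC, V=3.00V)
Op 1: CLOSE 1-2: Q_total=33.00, C_total=6.00, V=5.50; Q1=11.00, Q2=22.00; dissipated=3.375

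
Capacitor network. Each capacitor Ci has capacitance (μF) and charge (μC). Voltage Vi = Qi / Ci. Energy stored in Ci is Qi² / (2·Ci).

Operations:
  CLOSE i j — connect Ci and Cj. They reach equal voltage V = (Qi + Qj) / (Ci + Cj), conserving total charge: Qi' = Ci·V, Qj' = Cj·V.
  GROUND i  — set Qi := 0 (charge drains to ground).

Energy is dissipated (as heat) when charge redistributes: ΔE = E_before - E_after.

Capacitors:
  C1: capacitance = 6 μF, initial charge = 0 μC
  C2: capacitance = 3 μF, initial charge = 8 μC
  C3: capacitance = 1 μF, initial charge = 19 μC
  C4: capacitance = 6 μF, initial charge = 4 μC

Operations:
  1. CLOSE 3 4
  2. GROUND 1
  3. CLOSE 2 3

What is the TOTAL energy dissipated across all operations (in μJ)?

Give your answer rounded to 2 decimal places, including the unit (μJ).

Answer: 144.19 μJ

Derivation:
Initial: C1(6μF, Q=0μC, V=0.00V), C2(3μF, Q=8μC, V=2.67V), C3(1μF, Q=19μC, V=19.00V), C4(6μF, Q=4μC, V=0.67V)
Op 1: CLOSE 3-4: Q_total=23.00, C_total=7.00, V=3.29; Q3=3.29, Q4=19.71; dissipated=144.048
Op 2: GROUND 1: Q1=0; energy lost=0.000
Op 3: CLOSE 2-3: Q_total=11.29, C_total=4.00, V=2.82; Q2=8.46, Q3=2.82; dissipated=0.144
Total dissipated: 144.191 μJ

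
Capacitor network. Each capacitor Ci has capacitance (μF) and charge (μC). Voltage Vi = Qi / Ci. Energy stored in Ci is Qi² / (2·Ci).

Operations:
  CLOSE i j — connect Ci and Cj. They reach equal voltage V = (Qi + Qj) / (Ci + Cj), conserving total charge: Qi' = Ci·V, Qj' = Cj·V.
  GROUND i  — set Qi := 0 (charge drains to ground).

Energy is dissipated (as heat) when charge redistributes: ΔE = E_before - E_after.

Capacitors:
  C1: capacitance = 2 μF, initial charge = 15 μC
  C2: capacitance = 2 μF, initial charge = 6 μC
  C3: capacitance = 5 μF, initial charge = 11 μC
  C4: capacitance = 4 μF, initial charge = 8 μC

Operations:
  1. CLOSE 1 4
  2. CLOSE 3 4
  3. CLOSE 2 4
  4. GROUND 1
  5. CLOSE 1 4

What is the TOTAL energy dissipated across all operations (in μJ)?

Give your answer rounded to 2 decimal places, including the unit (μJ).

Answer: 43.63 μJ

Derivation:
Initial: C1(2μF, Q=15μC, V=7.50V), C2(2μF, Q=6μC, V=3.00V), C3(5μF, Q=11μC, V=2.20V), C4(4μF, Q=8μC, V=2.00V)
Op 1: CLOSE 1-4: Q_total=23.00, C_total=6.00, V=3.83; Q1=7.67, Q4=15.33; dissipated=20.167
Op 2: CLOSE 3-4: Q_total=26.33, C_total=9.00, V=2.93; Q3=14.63, Q4=11.70; dissipated=2.964
Op 3: CLOSE 2-4: Q_total=17.70, C_total=6.00, V=2.95; Q2=5.90, Q4=11.80; dissipated=0.004
Op 4: GROUND 1: Q1=0; energy lost=14.694
Op 5: CLOSE 1-4: Q_total=11.80, C_total=6.00, V=1.97; Q1=3.93, Q4=7.87; dissipated=5.804
Total dissipated: 43.633 μJ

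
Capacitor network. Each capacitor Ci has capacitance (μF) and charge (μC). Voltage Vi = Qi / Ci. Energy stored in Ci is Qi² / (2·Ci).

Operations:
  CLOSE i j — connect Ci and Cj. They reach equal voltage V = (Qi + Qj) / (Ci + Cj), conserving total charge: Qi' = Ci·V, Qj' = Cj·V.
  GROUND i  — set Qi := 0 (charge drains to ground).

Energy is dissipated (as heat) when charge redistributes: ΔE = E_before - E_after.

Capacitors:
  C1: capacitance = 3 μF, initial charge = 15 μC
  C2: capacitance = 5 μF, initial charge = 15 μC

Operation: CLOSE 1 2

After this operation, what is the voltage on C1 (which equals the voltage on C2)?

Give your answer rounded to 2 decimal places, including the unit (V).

Answer: 3.75 V

Derivation:
Initial: C1(3μF, Q=15μC, V=5.00V), C2(5μF, Q=15μC, V=3.00V)
Op 1: CLOSE 1-2: Q_total=30.00, C_total=8.00, V=3.75; Q1=11.25, Q2=18.75; dissipated=3.750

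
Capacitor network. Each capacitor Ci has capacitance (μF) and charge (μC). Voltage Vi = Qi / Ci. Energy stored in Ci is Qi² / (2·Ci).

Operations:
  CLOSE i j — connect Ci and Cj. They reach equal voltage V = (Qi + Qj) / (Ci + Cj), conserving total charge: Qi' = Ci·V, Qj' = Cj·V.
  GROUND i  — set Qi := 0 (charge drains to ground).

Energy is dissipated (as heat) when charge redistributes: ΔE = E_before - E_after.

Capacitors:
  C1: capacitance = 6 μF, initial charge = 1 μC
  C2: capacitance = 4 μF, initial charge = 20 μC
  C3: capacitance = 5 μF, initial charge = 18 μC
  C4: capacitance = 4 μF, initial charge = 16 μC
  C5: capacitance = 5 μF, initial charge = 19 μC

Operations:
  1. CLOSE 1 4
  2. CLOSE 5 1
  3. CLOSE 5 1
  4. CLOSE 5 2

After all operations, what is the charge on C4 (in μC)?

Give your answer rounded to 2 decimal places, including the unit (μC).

Initial: C1(6μF, Q=1μC, V=0.17V), C2(4μF, Q=20μC, V=5.00V), C3(5μF, Q=18μC, V=3.60V), C4(4μF, Q=16μC, V=4.00V), C5(5μF, Q=19μC, V=3.80V)
Op 1: CLOSE 1-4: Q_total=17.00, C_total=10.00, V=1.70; Q1=10.20, Q4=6.80; dissipated=17.633
Op 2: CLOSE 5-1: Q_total=29.20, C_total=11.00, V=2.65; Q5=13.27, Q1=15.93; dissipated=6.014
Op 3: CLOSE 5-1: Q_total=29.20, C_total=11.00, V=2.65; Q5=13.27, Q1=15.93; dissipated=0.000
Op 4: CLOSE 5-2: Q_total=33.27, C_total=9.00, V=3.70; Q5=18.48, Q2=14.79; dissipated=6.112
Final charges: Q1=15.93, Q2=14.79, Q3=18.00, Q4=6.80, Q5=18.48

Answer: 6.80 μC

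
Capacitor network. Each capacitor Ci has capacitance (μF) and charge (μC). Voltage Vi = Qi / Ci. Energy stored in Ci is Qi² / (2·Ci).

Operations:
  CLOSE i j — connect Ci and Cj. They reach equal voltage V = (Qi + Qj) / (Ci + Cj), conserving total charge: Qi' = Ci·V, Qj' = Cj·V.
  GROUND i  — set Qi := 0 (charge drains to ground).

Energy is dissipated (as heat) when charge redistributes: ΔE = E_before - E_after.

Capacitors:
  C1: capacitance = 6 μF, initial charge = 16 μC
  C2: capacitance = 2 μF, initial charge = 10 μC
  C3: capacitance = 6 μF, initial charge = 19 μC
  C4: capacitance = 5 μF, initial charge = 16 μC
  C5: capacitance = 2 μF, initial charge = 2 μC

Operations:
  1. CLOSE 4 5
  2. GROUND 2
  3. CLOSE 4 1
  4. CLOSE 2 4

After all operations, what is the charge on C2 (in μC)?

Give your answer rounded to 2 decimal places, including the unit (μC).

Answer: 3.75 μC

Derivation:
Initial: C1(6μF, Q=16μC, V=2.67V), C2(2μF, Q=10μC, V=5.00V), C3(6μF, Q=19μC, V=3.17V), C4(5μF, Q=16μC, V=3.20V), C5(2μF, Q=2μC, V=1.00V)
Op 1: CLOSE 4-5: Q_total=18.00, C_total=7.00, V=2.57; Q4=12.86, Q5=5.14; dissipated=3.457
Op 2: GROUND 2: Q2=0; energy lost=25.000
Op 3: CLOSE 4-1: Q_total=28.86, C_total=11.00, V=2.62; Q4=13.12, Q1=15.74; dissipated=0.012
Op 4: CLOSE 2-4: Q_total=13.12, C_total=7.00, V=1.87; Q2=3.75, Q4=9.37; dissipated=4.916
Final charges: Q1=15.74, Q2=3.75, Q3=19.00, Q4=9.37, Q5=5.14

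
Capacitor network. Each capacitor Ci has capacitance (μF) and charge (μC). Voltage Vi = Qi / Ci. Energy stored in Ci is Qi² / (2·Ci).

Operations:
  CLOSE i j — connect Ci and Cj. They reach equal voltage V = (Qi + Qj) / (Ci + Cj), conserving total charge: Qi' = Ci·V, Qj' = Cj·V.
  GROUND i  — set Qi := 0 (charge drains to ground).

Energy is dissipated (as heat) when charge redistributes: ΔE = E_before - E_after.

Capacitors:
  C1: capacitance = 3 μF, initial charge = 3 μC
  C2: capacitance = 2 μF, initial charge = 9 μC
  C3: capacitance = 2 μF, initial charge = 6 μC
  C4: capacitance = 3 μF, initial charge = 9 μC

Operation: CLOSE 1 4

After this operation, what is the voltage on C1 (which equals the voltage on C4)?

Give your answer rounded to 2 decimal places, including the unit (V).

Answer: 2.00 V

Derivation:
Initial: C1(3μF, Q=3μC, V=1.00V), C2(2μF, Q=9μC, V=4.50V), C3(2μF, Q=6μC, V=3.00V), C4(3μF, Q=9μC, V=3.00V)
Op 1: CLOSE 1-4: Q_total=12.00, C_total=6.00, V=2.00; Q1=6.00, Q4=6.00; dissipated=3.000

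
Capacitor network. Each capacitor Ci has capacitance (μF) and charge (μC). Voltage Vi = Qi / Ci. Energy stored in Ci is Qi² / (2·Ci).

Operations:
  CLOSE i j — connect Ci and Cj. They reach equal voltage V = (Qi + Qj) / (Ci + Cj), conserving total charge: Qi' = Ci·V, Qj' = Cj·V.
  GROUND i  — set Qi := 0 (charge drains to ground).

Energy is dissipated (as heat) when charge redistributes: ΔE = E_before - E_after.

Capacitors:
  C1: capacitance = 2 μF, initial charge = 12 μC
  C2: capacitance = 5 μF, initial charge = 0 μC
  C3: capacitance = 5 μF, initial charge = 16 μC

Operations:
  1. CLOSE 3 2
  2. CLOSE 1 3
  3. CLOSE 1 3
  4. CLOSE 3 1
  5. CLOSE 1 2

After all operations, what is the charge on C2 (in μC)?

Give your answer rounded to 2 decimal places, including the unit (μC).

Answer: 9.80 μC

Derivation:
Initial: C1(2μF, Q=12μC, V=6.00V), C2(5μF, Q=0μC, V=0.00V), C3(5μF, Q=16μC, V=3.20V)
Op 1: CLOSE 3-2: Q_total=16.00, C_total=10.00, V=1.60; Q3=8.00, Q2=8.00; dissipated=12.800
Op 2: CLOSE 1-3: Q_total=20.00, C_total=7.00, V=2.86; Q1=5.71, Q3=14.29; dissipated=13.829
Op 3: CLOSE 1-3: Q_total=20.00, C_total=7.00, V=2.86; Q1=5.71, Q3=14.29; dissipated=0.000
Op 4: CLOSE 3-1: Q_total=20.00, C_total=7.00, V=2.86; Q3=14.29, Q1=5.71; dissipated=0.000
Op 5: CLOSE 1-2: Q_total=13.71, C_total=7.00, V=1.96; Q1=3.92, Q2=9.80; dissipated=1.129
Final charges: Q1=3.92, Q2=9.80, Q3=14.29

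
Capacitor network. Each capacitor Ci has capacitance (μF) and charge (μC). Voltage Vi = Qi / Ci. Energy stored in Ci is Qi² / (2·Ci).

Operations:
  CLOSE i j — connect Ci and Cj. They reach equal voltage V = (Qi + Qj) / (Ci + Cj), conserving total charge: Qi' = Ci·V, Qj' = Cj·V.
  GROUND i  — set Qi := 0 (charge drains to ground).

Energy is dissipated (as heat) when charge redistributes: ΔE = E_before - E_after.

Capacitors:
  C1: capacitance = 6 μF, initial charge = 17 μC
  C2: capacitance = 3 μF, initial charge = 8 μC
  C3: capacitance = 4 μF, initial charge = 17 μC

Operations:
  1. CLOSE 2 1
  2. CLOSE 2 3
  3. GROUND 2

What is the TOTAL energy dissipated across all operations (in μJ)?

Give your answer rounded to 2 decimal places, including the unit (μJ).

Initial: C1(6μF, Q=17μC, V=2.83V), C2(3μF, Q=8μC, V=2.67V), C3(4μF, Q=17μC, V=4.25V)
Op 1: CLOSE 2-1: Q_total=25.00, C_total=9.00, V=2.78; Q2=8.33, Q1=16.67; dissipated=0.028
Op 2: CLOSE 2-3: Q_total=25.33, C_total=7.00, V=3.62; Q2=10.86, Q3=14.48; dissipated=1.858
Op 3: GROUND 2: Q2=0; energy lost=19.646
Total dissipated: 21.532 μJ

Answer: 21.53 μJ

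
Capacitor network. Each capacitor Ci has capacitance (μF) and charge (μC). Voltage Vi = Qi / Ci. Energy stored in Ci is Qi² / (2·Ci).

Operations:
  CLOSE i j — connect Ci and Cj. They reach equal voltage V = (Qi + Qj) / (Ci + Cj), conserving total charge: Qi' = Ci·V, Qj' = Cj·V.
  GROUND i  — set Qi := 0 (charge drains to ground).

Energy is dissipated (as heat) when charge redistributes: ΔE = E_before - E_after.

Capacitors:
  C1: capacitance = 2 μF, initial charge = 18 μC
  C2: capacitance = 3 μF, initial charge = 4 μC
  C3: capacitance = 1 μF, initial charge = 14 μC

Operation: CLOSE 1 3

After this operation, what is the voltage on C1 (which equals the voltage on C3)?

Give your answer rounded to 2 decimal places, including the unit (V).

Initial: C1(2μF, Q=18μC, V=9.00V), C2(3μF, Q=4μC, V=1.33V), C3(1μF, Q=14μC, V=14.00V)
Op 1: CLOSE 1-3: Q_total=32.00, C_total=3.00, V=10.67; Q1=21.33, Q3=10.67; dissipated=8.333

Answer: 10.67 V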